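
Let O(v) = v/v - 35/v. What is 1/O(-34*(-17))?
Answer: 578/543 ≈ 1.0645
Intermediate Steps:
O(v) = 1 - 35/v
1/O(-34*(-17)) = 1/((-35 - 34*(-17))/((-34*(-17)))) = 1/((-35 + 578)/578) = 1/((1/578)*543) = 1/(543/578) = 578/543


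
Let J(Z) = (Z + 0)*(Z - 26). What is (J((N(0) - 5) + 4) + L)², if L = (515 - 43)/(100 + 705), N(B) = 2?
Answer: 386240409/648025 ≈ 596.03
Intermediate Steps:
L = 472/805 ≈ 0.58634
J(Z) = Z*(-26 + Z)
(J((N(0) - 5) + 4) + L)² = (((2 - 5) + 4)*(-26 + ((2 - 5) + 4)) + 472/805)² = ((-3 + 4)*(-26 + (-3 + 4)) + 472/805)² = (1*(-26 + 1) + 472/805)² = (1*(-25) + 472/805)² = (-25 + 472/805)² = (-19653/805)² = 386240409/648025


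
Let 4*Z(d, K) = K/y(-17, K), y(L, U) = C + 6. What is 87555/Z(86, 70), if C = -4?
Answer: 70044/7 ≈ 10006.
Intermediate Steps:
y(L, U) = 2 (y(L, U) = -4 + 6 = 2)
Z(d, K) = K/8 (Z(d, K) = (K/2)/4 = K/8)
87555/Z(86, 70) = 87555/(((1/8)*70)) = 87555/(35/4) = 87555*(4/35) = 70044/7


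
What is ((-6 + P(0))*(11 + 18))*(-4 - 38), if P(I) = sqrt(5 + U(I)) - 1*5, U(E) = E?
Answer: 13398 - 1218*sqrt(5) ≈ 10674.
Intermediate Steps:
P(I) = -5 + sqrt(5 + I) (P(I) = sqrt(5 + I) - 1*5 = sqrt(5 + I) - 5 = -5 + sqrt(5 + I))
((-6 + P(0))*(11 + 18))*(-4 - 38) = ((-6 + (-5 + sqrt(5 + 0)))*(11 + 18))*(-4 - 38) = ((-6 + (-5 + sqrt(5)))*29)*(-42) = ((-11 + sqrt(5))*29)*(-42) = (-319 + 29*sqrt(5))*(-42) = 13398 - 1218*sqrt(5)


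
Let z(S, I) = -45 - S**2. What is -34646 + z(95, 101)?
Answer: -43716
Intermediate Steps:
-34646 + z(95, 101) = -34646 + (-45 - 1*95**2) = -34646 + (-45 - 1*9025) = -34646 + (-45 - 9025) = -34646 - 9070 = -43716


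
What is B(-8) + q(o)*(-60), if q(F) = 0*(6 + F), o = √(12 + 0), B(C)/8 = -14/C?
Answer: 14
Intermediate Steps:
B(C) = -112/C (B(C) = 8*(-14/C) = -112/C)
o = 2*√3 (o = √12 = 2*√3 ≈ 3.4641)
q(F) = 0
B(-8) + q(o)*(-60) = -112/(-8) + 0*(-60) = -112*(-⅛) + 0 = 14 + 0 = 14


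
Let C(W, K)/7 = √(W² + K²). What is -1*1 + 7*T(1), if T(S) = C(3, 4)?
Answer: 244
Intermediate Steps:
C(W, K) = 7*√(K² + W²) (C(W, K) = 7*√(W² + K²) = 7*√(K² + W²))
T(S) = 35 (T(S) = 7*√(4² + 3²) = 7*√(16 + 9) = 7*√25 = 7*5 = 35)
-1*1 + 7*T(1) = -1*1 + 7*35 = -1 + 245 = 244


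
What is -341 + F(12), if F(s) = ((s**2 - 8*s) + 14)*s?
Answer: 403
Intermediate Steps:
F(s) = s*(14 + s**2 - 8*s) (F(s) = (14 + s**2 - 8*s)*s = s*(14 + s**2 - 8*s))
-341 + F(12) = -341 + 12*(14 + 12**2 - 8*12) = -341 + 12*(14 + 144 - 96) = -341 + 12*62 = -341 + 744 = 403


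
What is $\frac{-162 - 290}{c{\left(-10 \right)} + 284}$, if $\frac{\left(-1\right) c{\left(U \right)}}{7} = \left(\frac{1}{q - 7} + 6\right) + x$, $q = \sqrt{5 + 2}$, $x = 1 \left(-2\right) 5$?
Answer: $- \frac{849308}{588439} + \frac{452 \sqrt{7}}{588439} \approx -1.4413$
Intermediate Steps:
$x = -10$ ($x = \left(-2\right) 5 = -10$)
$q = \sqrt{7} \approx 2.6458$
$c{\left(U \right)} = 28 - \frac{7}{-7 + \sqrt{7}}$ ($c{\left(U \right)} = - 7 \left(\left(\frac{1}{\sqrt{7} - 7} + 6\right) - 10\right) = - 7 \left(\left(\frac{1}{-7 + \sqrt{7}} + 6\right) - 10\right) = - 7 \left(\left(6 + \frac{1}{-7 + \sqrt{7}}\right) - 10\right) = - 7 \left(-4 + \frac{1}{-7 + \sqrt{7}}\right) = 28 - \frac{7}{-7 + \sqrt{7}}$)
$\frac{-162 - 290}{c{\left(-10 \right)} + 284} = \frac{-162 - 290}{\left(\frac{175}{6} + \frac{\sqrt{7}}{6}\right) + 284} = - \frac{452}{\frac{1879}{6} + \frac{\sqrt{7}}{6}}$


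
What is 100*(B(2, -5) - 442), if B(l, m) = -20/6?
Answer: -133600/3 ≈ -44533.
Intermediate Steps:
B(l, m) = -10/3 (B(l, m) = -20*⅙ = -10/3)
100*(B(2, -5) - 442) = 100*(-10/3 - 442) = 100*(-1336/3) = -133600/3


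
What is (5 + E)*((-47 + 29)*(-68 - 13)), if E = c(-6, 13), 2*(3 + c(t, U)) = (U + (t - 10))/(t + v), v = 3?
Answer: 3645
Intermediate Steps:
c(t, U) = -3 + (-10 + U + t)/(2*(3 + t)) (c(t, U) = -3 + ((U + (t - 10))/(t + 3))/2 = -3 + ((U + (-10 + t))/(3 + t))/2 = -3 + ((-10 + U + t)/(3 + t))/2 = -3 + (-10 + U + t)/(2*(3 + t)))
E = -5/2 (E = (-28 + 13 - 5*(-6))/(2*(3 - 6)) = (½)*(-28 + 13 + 30)/(-3) = (½)*(-⅓)*15 = -5/2 ≈ -2.5000)
(5 + E)*((-47 + 29)*(-68 - 13)) = (5 - 5/2)*((-47 + 29)*(-68 - 13)) = 5*(-18*(-81))/2 = (5/2)*1458 = 3645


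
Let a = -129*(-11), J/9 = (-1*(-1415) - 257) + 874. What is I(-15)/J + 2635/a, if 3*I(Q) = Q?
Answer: 16060595/8650224 ≈ 1.8567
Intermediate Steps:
I(Q) = Q/3
J = 18288 (J = 9*((-1*(-1415) - 257) + 874) = 9*((1415 - 257) + 874) = 9*(1158 + 874) = 9*2032 = 18288)
a = 1419
I(-15)/J + 2635/a = ((⅓)*(-15))/18288 + 2635/1419 = -5*1/18288 + 2635*(1/1419) = -5/18288 + 2635/1419 = 16060595/8650224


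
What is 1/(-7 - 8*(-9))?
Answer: 1/65 ≈ 0.015385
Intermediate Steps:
1/(-7 - 8*(-9)) = 1/(-7 + 72) = 1/65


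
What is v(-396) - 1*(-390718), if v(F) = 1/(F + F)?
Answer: 309448655/792 ≈ 3.9072e+5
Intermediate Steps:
v(F) = 1/(2*F)
v(-396) - 1*(-390718) = (½)/(-396) - 1*(-390718) = (½)*(-1/396) + 390718 = -1/792 + 390718 = 309448655/792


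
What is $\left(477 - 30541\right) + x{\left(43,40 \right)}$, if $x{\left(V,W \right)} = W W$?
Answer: $-28464$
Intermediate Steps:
$x{\left(V,W \right)} = W^{2}$
$\left(477 - 30541\right) + x{\left(43,40 \right)} = \left(477 - 30541\right) + 40^{2} = -30064 + 1600 = -28464$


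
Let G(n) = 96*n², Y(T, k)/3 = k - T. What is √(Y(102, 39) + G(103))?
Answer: 5*√40731 ≈ 1009.1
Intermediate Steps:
Y(T, k) = -3*T + 3*k (Y(T, k) = 3*(k - T) = -3*T + 3*k)
√(Y(102, 39) + G(103)) = √((-3*102 + 3*39) + 96*103²) = √((-306 + 117) + 96*10609) = √(-189 + 1018464) = √1018275 = 5*√40731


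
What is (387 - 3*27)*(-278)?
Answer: -85068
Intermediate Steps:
(387 - 3*27)*(-278) = (387 - 81)*(-278) = 306*(-278) = -85068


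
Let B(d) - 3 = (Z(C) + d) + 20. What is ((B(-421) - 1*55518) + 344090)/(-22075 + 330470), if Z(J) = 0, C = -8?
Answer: 288174/308395 ≈ 0.93443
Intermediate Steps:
B(d) = 23 + d (B(d) = 3 + ((0 + d) + 20) = 3 + (d + 20) = 3 + (20 + d) = 23 + d)
((B(-421) - 1*55518) + 344090)/(-22075 + 330470) = (((23 - 421) - 1*55518) + 344090)/(-22075 + 330470) = ((-398 - 55518) + 344090)/308395 = (-55916 + 344090)*(1/308395) = 288174*(1/308395) = 288174/308395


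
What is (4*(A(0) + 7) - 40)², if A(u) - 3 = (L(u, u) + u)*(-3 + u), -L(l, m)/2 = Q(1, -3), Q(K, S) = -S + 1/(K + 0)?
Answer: 9216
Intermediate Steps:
Q(K, S) = 1/K - S (Q(K, S) = -S + 1/K = 1/K - S)
L(l, m) = -8 (L(l, m) = -2*(1/1 - 1*(-3)) = -2*(1 + 3) = -2*4 = -8)
A(u) = 3 + (-8 + u)*(-3 + u)
(4*(A(0) + 7) - 40)² = (4*((27 + 0² - 11*0) + 7) - 40)² = (4*((27 + 0 + 0) + 7) - 40)² = (4*(27 + 7) - 40)² = (4*34 - 40)² = (136 - 40)² = 96² = 9216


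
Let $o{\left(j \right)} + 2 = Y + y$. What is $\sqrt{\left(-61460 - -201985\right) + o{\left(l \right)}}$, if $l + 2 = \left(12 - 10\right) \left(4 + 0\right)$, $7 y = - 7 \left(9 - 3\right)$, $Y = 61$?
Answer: $\sqrt{140578} \approx 374.94$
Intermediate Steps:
$y = -6$ ($y = \frac{\left(-7\right) \left(9 - 3\right)}{7} = \frac{\left(-7\right) 6}{7} = \frac{1}{7} \left(-42\right) = -6$)
$l = 6$ ($l = -2 + \left(12 - 10\right) \left(4 + 0\right) = -2 + 2 \cdot 4 = -2 + 8 = 6$)
$o{\left(j \right)} = 53$ ($o{\left(j \right)} = -2 + \left(61 - 6\right) = -2 + 55 = 53$)
$\sqrt{\left(-61460 - -201985\right) + o{\left(l \right)}} = \sqrt{\left(-61460 - -201985\right) + 53} = \sqrt{\left(-61460 + 201985\right) + 53} = \sqrt{140525 + 53} = \sqrt{140578}$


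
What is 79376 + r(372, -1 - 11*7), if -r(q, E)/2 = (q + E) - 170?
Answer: 79128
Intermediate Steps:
r(q, E) = 340 - 2*E - 2*q (r(q, E) = -2*((q + E) - 170) = -2*((E + q) - 170) = -2*(-170 + E + q) = 340 - 2*E - 2*q)
79376 + r(372, -1 - 11*7) = 79376 + (340 - 2*(-1 - 11*7) - 2*372) = 79376 + (340 - 2*(-1 - 77) - 744) = 79376 + (340 - 2*(-78) - 744) = 79376 + (340 + 156 - 744) = 79376 - 248 = 79128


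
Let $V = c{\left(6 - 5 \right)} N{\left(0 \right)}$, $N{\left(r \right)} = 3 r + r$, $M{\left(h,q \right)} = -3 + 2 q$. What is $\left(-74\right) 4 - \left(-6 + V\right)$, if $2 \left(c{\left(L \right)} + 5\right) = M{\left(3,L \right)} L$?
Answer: $-290$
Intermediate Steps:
$c{\left(L \right)} = -5 + \frac{L \left(-3 + 2 L\right)}{2}$ ($c{\left(L \right)} = -5 + \frac{\left(-3 + 2 L\right) L}{2} = -5 + \frac{L \left(-3 + 2 L\right)}{2}$)
$N{\left(r \right)} = 4 r$
$V = 0$ ($V = \left(-5 + \frac{\left(6 - 5\right) \left(-3 + 2 \left(6 - 5\right)\right)}{2}\right) 4 \cdot 0 = \left(-5 + \frac{\left(6 - 5\right) \left(-3 + 2 \left(6 - 5\right)\right)}{2}\right) 0 = \left(-5 + \frac{1}{2} \cdot 1 \left(-3 + 2 \cdot 1\right)\right) 0 = \left(-5 + \frac{1}{2} \cdot 1 \left(-3 + 2\right)\right) 0 = \left(-5 + \frac{1}{2} \cdot 1 \left(-1\right)\right) 0 = \left(-5 - \frac{1}{2}\right) 0 = \left(- \frac{11}{2}\right) 0 = 0$)
$\left(-74\right) 4 - \left(-6 + V\right) = \left(-74\right) 4 + \left(6 - 0\right) = -296 + \left(6 + 0\right) = -296 + 6 = -290$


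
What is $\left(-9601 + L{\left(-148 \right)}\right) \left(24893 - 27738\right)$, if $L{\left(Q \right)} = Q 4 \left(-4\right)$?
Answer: $20577885$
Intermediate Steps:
$L{\left(Q \right)} = - 16 Q$ ($L{\left(Q \right)} = 4 Q \left(-4\right) = - 16 Q$)
$\left(-9601 + L{\left(-148 \right)}\right) \left(24893 - 27738\right) = \left(-9601 - -2368\right) \left(24893 - 27738\right) = \left(-9601 + 2368\right) \left(-2845\right) = \left(-7233\right) \left(-2845\right) = 20577885$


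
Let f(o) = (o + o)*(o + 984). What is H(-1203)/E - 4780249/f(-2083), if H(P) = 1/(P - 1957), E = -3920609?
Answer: -604317343985787/578803964962520 ≈ -1.0441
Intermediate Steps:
f(o) = 2*o*(984 + o) (f(o) = (2*o)*(984 + o) = 2*o*(984 + o))
H(P) = 1/(-1957 + P)
H(-1203)/E - 4780249/f(-2083) = 1/(-1957 - 1203*(-3920609)) - 4780249*(-1/(4166*(984 - 2083))) = -1/3920609/(-3160) - 4780249/(2*(-2083)*(-1099)) = -1/3160*(-1/3920609) - 4780249/4578434 = 1/12389124440 - 4780249*1/4578434 = 1/12389124440 - 4780249/4578434 = -604317343985787/578803964962520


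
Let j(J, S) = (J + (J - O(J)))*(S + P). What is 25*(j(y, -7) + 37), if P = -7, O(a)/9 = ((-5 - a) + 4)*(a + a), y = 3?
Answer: -76775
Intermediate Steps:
O(a) = 18*a*(-1 - a) (O(a) = 9*(((-5 - a) + 4)*(a + a)) = 9*((-1 - a)*(2*a)) = 9*(2*a*(-1 - a)) = 18*a*(-1 - a))
j(J, S) = (-7 + S)*(2*J + 18*J*(1 + J)) (j(J, S) = (J + (J - (-18)*J*(1 + J)))*(S - 7) = (J + (J + 18*J*(1 + J)))*(-7 + S) = (2*J + 18*J*(1 + J))*(-7 + S) = (-7 + S)*(2*J + 18*J*(1 + J)))
25*(j(y, -7) + 37) = 25*(2*3*(-70 - 7 - 63*3 + 9*(-7)*(1 + 3)) + 37) = 25*(2*3*(-70 - 7 - 189 + 9*(-7)*4) + 37) = 25*(2*3*(-70 - 7 - 189 - 252) + 37) = 25*(2*3*(-518) + 37) = 25*(-3108 + 37) = 25*(-3071) = -76775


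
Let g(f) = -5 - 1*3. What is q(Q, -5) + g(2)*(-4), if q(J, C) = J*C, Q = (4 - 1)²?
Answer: -13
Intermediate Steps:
Q = 9 (Q = 3² = 9)
g(f) = -8 (g(f) = -5 - 3 = -8)
q(J, C) = C*J
q(Q, -5) + g(2)*(-4) = -5*9 - 8*(-4) = -45 + 32 = -13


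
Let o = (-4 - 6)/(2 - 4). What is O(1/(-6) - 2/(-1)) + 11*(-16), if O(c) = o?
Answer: -171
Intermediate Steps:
o = 5 (o = -10/(-2) = -10*(-1/2) = 5)
O(c) = 5
O(1/(-6) - 2/(-1)) + 11*(-16) = 5 + 11*(-16) = 5 - 176 = -171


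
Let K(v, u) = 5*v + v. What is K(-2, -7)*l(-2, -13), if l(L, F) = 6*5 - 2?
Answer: -336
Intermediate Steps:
l(L, F) = 28 (l(L, F) = 30 - 2 = 28)
K(v, u) = 6*v
K(-2, -7)*l(-2, -13) = (6*(-2))*28 = -12*28 = -336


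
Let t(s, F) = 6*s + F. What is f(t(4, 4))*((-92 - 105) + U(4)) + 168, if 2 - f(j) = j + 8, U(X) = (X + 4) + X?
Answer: 6458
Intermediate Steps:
t(s, F) = F + 6*s
U(X) = 4 + 2*X (U(X) = (4 + X) + X = 4 + 2*X)
f(j) = -6 - j (f(j) = 2 - (j + 8) = 2 - (8 + j) = 2 + (-8 - j) = -6 - j)
f(t(4, 4))*((-92 - 105) + U(4)) + 168 = (-6 - (4 + 6*4))*((-92 - 105) + (4 + 2*4)) + 168 = (-6 - (4 + 24))*(-197 + (4 + 8)) + 168 = (-6 - 1*28)*(-197 + 12) + 168 = (-6 - 28)*(-185) + 168 = -34*(-185) + 168 = 6290 + 168 = 6458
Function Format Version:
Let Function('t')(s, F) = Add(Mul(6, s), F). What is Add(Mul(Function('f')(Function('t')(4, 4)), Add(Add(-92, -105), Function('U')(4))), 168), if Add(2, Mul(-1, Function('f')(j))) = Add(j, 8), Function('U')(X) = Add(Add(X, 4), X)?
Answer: 6458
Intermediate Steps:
Function('t')(s, F) = Add(F, Mul(6, s))
Function('U')(X) = Add(4, Mul(2, X)) (Function('U')(X) = Add(Add(4, X), X) = Add(4, Mul(2, X)))
Function('f')(j) = Add(-6, Mul(-1, j)) (Function('f')(j) = Add(2, Mul(-1, Add(j, 8))) = Add(2, Mul(-1, Add(8, j))) = Add(2, Add(-8, Mul(-1, j))) = Add(-6, Mul(-1, j)))
Add(Mul(Function('f')(Function('t')(4, 4)), Add(Add(-92, -105), Function('U')(4))), 168) = Add(Mul(Add(-6, Mul(-1, Add(4, Mul(6, 4)))), Add(Add(-92, -105), Add(4, Mul(2, 4)))), 168) = Add(Mul(Add(-6, Mul(-1, Add(4, 24))), Add(-197, Add(4, 8))), 168) = Add(Mul(Add(-6, Mul(-1, 28)), Add(-197, 12)), 168) = Add(Mul(Add(-6, -28), -185), 168) = Add(Mul(-34, -185), 168) = Add(6290, 168) = 6458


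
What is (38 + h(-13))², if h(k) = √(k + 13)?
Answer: 1444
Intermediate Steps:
h(k) = √(13 + k)
(38 + h(-13))² = (38 + √(13 - 13))² = (38 + √0)² = (38 + 0)² = 38² = 1444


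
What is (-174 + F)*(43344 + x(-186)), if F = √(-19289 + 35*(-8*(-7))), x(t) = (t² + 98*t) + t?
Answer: -10357524 + 59526*I*√17329 ≈ -1.0358e+7 + 7.836e+6*I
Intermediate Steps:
x(t) = t² + 99*t
F = I*√17329 (F = √(-19289 + 35*56) = √(-19289 + 1960) = √(-17329) = I*√17329 ≈ 131.64*I)
(-174 + F)*(43344 + x(-186)) = (-174 + I*√17329)*(43344 - 186*(99 - 186)) = (-174 + I*√17329)*(43344 - 186*(-87)) = (-174 + I*√17329)*(43344 + 16182) = (-174 + I*√17329)*59526 = -10357524 + 59526*I*√17329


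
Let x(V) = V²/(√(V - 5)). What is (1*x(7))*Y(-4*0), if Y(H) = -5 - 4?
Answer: -441*√2/2 ≈ -311.83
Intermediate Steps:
Y(H) = -9
x(V) = V²/√(-5 + V) (x(V) = V²/(√(-5 + V)) = V²/√(-5 + V))
(1*x(7))*Y(-4*0) = (1*(7²/√(-5 + 7)))*(-9) = (1*(49/√2))*(-9) = (1*(49*(√2/2)))*(-9) = (1*(49*√2/2))*(-9) = (49*√2/2)*(-9) = -441*√2/2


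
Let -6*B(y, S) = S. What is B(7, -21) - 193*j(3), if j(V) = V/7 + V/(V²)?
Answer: -6029/42 ≈ -143.55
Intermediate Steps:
B(y, S) = -S/6
j(V) = 1/V + V/7 (j(V) = V*(⅐) + V/V² = V/7 + 1/V = 1/V + V/7)
B(7, -21) - 193*j(3) = -⅙*(-21) - 193*(1/3 + (⅐)*3) = 7/2 - 193*(⅓ + 3/7) = 7/2 - 193*16/21 = 7/2 - 3088/21 = -6029/42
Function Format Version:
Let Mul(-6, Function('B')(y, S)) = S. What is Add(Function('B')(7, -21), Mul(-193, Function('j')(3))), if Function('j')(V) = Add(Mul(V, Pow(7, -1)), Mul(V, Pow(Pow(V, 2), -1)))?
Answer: Rational(-6029, 42) ≈ -143.55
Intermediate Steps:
Function('B')(y, S) = Mul(Rational(-1, 6), S)
Function('j')(V) = Add(Pow(V, -1), Mul(Rational(1, 7), V)) (Function('j')(V) = Add(Mul(V, Rational(1, 7)), Mul(V, Pow(V, -2))) = Add(Mul(Rational(1, 7), V), Pow(V, -1)) = Add(Pow(V, -1), Mul(Rational(1, 7), V)))
Add(Function('B')(7, -21), Mul(-193, Function('j')(3))) = Add(Mul(Rational(-1, 6), -21), Mul(-193, Add(Pow(3, -1), Mul(Rational(1, 7), 3)))) = Add(Rational(7, 2), Mul(-193, Add(Rational(1, 3), Rational(3, 7)))) = Add(Rational(7, 2), Mul(-193, Rational(16, 21))) = Add(Rational(7, 2), Rational(-3088, 21)) = Rational(-6029, 42)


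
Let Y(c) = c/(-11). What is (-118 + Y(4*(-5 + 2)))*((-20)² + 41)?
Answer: -567126/11 ≈ -51557.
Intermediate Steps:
Y(c) = -c/11 (Y(c) = c*(-1/11) = -c/11)
(-118 + Y(4*(-5 + 2)))*((-20)² + 41) = (-118 - 4*(-5 + 2)/11)*((-20)² + 41) = (-118 - 4*(-3)/11)*(400 + 41) = (-118 - 1/11*(-12))*441 = (-118 + 12/11)*441 = -1286/11*441 = -567126/11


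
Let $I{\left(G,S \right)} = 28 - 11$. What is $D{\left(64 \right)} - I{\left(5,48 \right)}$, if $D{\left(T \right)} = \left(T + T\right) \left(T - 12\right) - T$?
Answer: $6575$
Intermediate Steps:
$I{\left(G,S \right)} = 17$ ($I{\left(G,S \right)} = 28 - 11 = 17$)
$D{\left(T \right)} = - T + 2 T \left(-12 + T\right)$ ($D{\left(T \right)} = 2 T \left(-12 + T\right) - T = - T + 2 T \left(-12 + T\right)$)
$D{\left(64 \right)} - I{\left(5,48 \right)} = 64 \left(-25 + 2 \cdot 64\right) - 17 = 64 \left(-25 + 128\right) - 17 = 64 \cdot 103 - 17 = 6592 - 17 = 6575$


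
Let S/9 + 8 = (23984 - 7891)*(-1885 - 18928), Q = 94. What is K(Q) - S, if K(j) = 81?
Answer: 3014492634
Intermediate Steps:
S = -3014492553 (S = -72 + 9*((23984 - 7891)*(-1885 - 18928)) = -72 + 9*(16093*(-20813)) = -72 + 9*(-334943609) = -72 - 3014492481 = -3014492553)
K(Q) - S = 81 - 1*(-3014492553) = 81 + 3014492553 = 3014492634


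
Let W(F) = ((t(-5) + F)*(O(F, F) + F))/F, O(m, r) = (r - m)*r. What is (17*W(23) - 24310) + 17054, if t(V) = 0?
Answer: -6865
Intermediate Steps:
O(m, r) = r*(r - m)
W(F) = F (W(F) = ((0 + F)*(F*(F - F) + F))/F = (F*(F*0 + F))/F = (F*(0 + F))/F = (F*F)/F = F²/F = F)
(17*W(23) - 24310) + 17054 = (17*23 - 24310) + 17054 = (391 - 24310) + 17054 = -23919 + 17054 = -6865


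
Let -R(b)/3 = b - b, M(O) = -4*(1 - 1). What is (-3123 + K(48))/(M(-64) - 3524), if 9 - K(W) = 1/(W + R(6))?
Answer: 149473/169152 ≈ 0.88366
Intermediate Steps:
M(O) = 0 (M(O) = -4*0 = 0)
R(b) = 0 (R(b) = -3*(b - b) = -3*0 = 0)
K(W) = 9 - 1/W (K(W) = 9 - 1/(W + 0) = 9 - 1/W)
(-3123 + K(48))/(M(-64) - 3524) = (-3123 + (9 - 1/48))/(0 - 3524) = (-3123 + (9 - 1*1/48))/(-3524) = (-3123 + (9 - 1/48))*(-1/3524) = (-3123 + 431/48)*(-1/3524) = -149473/48*(-1/3524) = 149473/169152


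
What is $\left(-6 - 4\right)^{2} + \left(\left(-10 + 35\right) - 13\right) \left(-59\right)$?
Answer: $-608$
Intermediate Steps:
$\left(-6 - 4\right)^{2} + \left(\left(-10 + 35\right) - 13\right) \left(-59\right) = \left(-10\right)^{2} + \left(25 - 13\right) \left(-59\right) = 100 + 12 \left(-59\right) = 100 - 708 = -608$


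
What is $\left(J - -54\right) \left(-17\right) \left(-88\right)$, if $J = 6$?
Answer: $89760$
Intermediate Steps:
$\left(J - -54\right) \left(-17\right) \left(-88\right) = \left(6 - -54\right) \left(-17\right) \left(-88\right) = \left(6 + 54\right) \left(-17\right) \left(-88\right) = 60 \left(-17\right) \left(-88\right) = \left(-1020\right) \left(-88\right) = 89760$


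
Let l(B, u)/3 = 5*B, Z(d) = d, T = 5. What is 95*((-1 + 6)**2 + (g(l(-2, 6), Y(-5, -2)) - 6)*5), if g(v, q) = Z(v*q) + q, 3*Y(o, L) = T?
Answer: -70300/3 ≈ -23433.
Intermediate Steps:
Y(o, L) = 5/3 (Y(o, L) = (1/3)*5 = 5/3)
l(B, u) = 15*B (l(B, u) = 3*(5*B) = 15*B)
g(v, q) = q + q*v (g(v, q) = v*q + q = q*v + q = q + q*v)
95*((-1 + 6)**2 + (g(l(-2, 6), Y(-5, -2)) - 6)*5) = 95*((-1 + 6)**2 + (5*(1 + 15*(-2))/3 - 6)*5) = 95*(5**2 + (5*(1 - 30)/3 - 6)*5) = 95*(25 + ((5/3)*(-29) - 6)*5) = 95*(25 + (-145/3 - 6)*5) = 95*(25 - 163/3*5) = 95*(25 - 815/3) = 95*(-740/3) = -70300/3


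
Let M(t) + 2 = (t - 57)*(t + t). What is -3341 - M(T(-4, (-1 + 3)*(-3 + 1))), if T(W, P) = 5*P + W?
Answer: -7227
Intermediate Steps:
T(W, P) = W + 5*P
M(t) = -2 + 2*t*(-57 + t) (M(t) = -2 + (t - 57)*(t + t) = -2 + (-57 + t)*(2*t) = -2 + 2*t*(-57 + t))
-3341 - M(T(-4, (-1 + 3)*(-3 + 1))) = -3341 - (-2 - 114*(-4 + 5*((-1 + 3)*(-3 + 1))) + 2*(-4 + 5*((-1 + 3)*(-3 + 1)))**2) = -3341 - (-2 - 114*(-4 + 5*(2*(-2))) + 2*(-4 + 5*(2*(-2)))**2) = -3341 - (-2 - 114*(-4 + 5*(-4)) + 2*(-4 + 5*(-4))**2) = -3341 - (-2 - 114*(-4 - 20) + 2*(-4 - 20)**2) = -3341 - (-2 - 114*(-24) + 2*(-24)**2) = -3341 - (-2 + 2736 + 2*576) = -3341 - (-2 + 2736 + 1152) = -3341 - 1*3886 = -3341 - 3886 = -7227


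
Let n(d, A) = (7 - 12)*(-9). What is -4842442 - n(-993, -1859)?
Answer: -4842487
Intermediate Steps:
n(d, A) = 45 (n(d, A) = -5*(-9) = 45)
-4842442 - n(-993, -1859) = -4842442 - 1*45 = -4842442 - 45 = -4842487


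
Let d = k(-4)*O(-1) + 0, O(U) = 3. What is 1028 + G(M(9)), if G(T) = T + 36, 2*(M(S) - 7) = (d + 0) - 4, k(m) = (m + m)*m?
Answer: 1117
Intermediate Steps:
k(m) = 2*m² (k(m) = (2*m)*m = 2*m²)
d = 96 (d = (2*(-4)²)*3 + 0 = (2*16)*3 + 0 = 32*3 + 0 = 96 + 0 = 96)
M(S) = 53 (M(S) = 7 + ((96 + 0) - 4)/2 = 7 + (96 - 4)/2 = 7 + (½)*92 = 7 + 46 = 53)
G(T) = 36 + T
1028 + G(M(9)) = 1028 + (36 + 53) = 1028 + 89 = 1117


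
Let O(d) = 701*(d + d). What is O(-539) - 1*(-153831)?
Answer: -601847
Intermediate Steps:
O(d) = 1402*d (O(d) = 701*(2*d) = 1402*d)
O(-539) - 1*(-153831) = 1402*(-539) - 1*(-153831) = -755678 + 153831 = -601847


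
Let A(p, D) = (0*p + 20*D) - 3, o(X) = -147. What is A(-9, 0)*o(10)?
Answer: 441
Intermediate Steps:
A(p, D) = -3 + 20*D (A(p, D) = (0 + 20*D) - 3 = 20*D - 3 = -3 + 20*D)
A(-9, 0)*o(10) = (-3 + 20*0)*(-147) = (-3 + 0)*(-147) = -3*(-147) = 441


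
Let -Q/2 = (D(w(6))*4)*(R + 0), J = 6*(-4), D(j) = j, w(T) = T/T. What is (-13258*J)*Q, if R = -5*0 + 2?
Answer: -5091072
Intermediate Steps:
w(T) = 1
J = -24
R = 2 (R = 0 + 2 = 2)
Q = -16 (Q = -2*1*4*(2 + 0) = -8*2 = -2*8 = -16)
(-13258*J)*Q = -13258*(-24)*(-16) = 318192*(-16) = -5091072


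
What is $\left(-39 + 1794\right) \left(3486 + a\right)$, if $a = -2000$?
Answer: $2607930$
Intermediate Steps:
$\left(-39 + 1794\right) \left(3486 + a\right) = \left(-39 + 1794\right) \left(3486 - 2000\right) = 1755 \cdot 1486 = 2607930$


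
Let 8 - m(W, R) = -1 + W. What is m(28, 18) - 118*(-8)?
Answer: 925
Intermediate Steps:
m(W, R) = 9 - W (m(W, R) = 8 - (-1 + W) = 8 + (1 - W) = 9 - W)
m(28, 18) - 118*(-8) = (9 - 1*28) - 118*(-8) = (9 - 28) + 944 = -19 + 944 = 925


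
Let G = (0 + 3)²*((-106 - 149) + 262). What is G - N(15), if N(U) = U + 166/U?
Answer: 554/15 ≈ 36.933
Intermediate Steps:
G = 63 (G = 3²*(-255 + 262) = 9*7 = 63)
G - N(15) = 63 - (15 + 166/15) = 63 - 1*391/15 = 63 - 391/15 = 554/15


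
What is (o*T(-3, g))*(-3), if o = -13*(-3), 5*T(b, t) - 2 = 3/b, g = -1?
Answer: -117/5 ≈ -23.400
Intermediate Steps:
T(b, t) = ⅖ + 3/(5*b) (T(b, t) = ⅖ + (3/b)/5 = ⅖ + 3/(5*b))
o = 39
(o*T(-3, g))*(-3) = (39*((⅕)*(3 + 2*(-3))/(-3)))*(-3) = (39*((⅕)*(-⅓)*(3 - 6)))*(-3) = (39*((⅕)*(-⅓)*(-3)))*(-3) = (39*(⅕))*(-3) = (39/5)*(-3) = -117/5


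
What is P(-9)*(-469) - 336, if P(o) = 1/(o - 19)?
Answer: -1277/4 ≈ -319.25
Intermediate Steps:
P(o) = 1/(-19 + o)
P(-9)*(-469) - 336 = -469/(-19 - 9) - 336 = -469/(-28) - 336 = -1/28*(-469) - 336 = 67/4 - 336 = -1277/4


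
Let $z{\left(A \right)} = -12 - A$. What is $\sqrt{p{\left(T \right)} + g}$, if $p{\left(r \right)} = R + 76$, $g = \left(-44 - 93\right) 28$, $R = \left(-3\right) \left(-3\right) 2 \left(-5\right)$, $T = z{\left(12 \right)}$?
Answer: $5 i \sqrt{154} \approx 62.048 i$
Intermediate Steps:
$T = -24$ ($T = -12 - 12 = -24$)
$R = -90$ ($R = 9 \cdot 2 \left(-5\right) = 18 \left(-5\right) = -90$)
$g = -3836$ ($g = \left(-137\right) 28 = -3836$)
$p{\left(r \right)} = -14$ ($p{\left(r \right)} = -90 + 76 = -14$)
$\sqrt{p{\left(T \right)} + g} = \sqrt{-14 - 3836} = \sqrt{-3850} = 5 i \sqrt{154}$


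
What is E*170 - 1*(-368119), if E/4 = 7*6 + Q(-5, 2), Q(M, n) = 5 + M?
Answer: 396679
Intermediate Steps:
E = 168 (E = 4*(7*6 + (5 - 5)) = 4*(42 + 0) = 4*42 = 168)
E*170 - 1*(-368119) = 168*170 - 1*(-368119) = 28560 + 368119 = 396679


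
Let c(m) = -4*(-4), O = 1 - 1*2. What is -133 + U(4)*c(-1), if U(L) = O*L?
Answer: -197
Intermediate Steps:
O = -1 (O = 1 - 2 = -1)
c(m) = 16
U(L) = -L
-133 + U(4)*c(-1) = -133 - 1*4*16 = -133 - 4*16 = -133 - 64 = -197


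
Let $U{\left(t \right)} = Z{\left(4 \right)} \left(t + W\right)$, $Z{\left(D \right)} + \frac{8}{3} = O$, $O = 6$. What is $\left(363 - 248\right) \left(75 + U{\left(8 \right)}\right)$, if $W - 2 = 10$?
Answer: $\frac{48875}{3} \approx 16292.0$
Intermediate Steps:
$Z{\left(D \right)} = \frac{10}{3}$ ($Z{\left(D \right)} = - \frac{8}{3} + 6 = \frac{10}{3}$)
$W = 12$ ($W = 2 + 10 = 12$)
$U{\left(t \right)} = 40 + \frac{10 t}{3}$ ($U{\left(t \right)} = \frac{10 \left(t + 12\right)}{3} = \frac{10 \left(12 + t\right)}{3} = 40 + \frac{10 t}{3}$)
$\left(363 - 248\right) \left(75 + U{\left(8 \right)}\right) = \left(363 - 248\right) \left(75 + \left(40 + \frac{10}{3} \cdot 8\right)\right) = 115 \left(75 + \left(40 + \frac{80}{3}\right)\right) = 115 \left(75 + \frac{200}{3}\right) = 115 \cdot \frac{425}{3} = \frac{48875}{3}$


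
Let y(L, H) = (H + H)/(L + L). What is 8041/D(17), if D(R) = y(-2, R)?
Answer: -946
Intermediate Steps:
y(L, H) = H/L (y(L, H) = (2*H)/((2*L)) = (2*H)*(1/(2*L)) = H/L)
D(R) = -R/2 (D(R) = R/(-2) = R*(-½) = -R/2)
8041/D(17) = 8041/((-½*17)) = 8041/(-17/2) = 8041*(-2/17) = -946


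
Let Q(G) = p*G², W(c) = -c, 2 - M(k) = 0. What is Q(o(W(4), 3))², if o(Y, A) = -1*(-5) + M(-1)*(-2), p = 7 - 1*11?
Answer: 16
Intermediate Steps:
p = -4 (p = 7 - 11 = -4)
M(k) = 2 (M(k) = 2 - 1*0 = 2 + 0 = 2)
o(Y, A) = 1 (o(Y, A) = -1*(-5) + 2*(-2) = 5 - 4 = 1)
Q(G) = -4*G²
Q(o(W(4), 3))² = (-4*1²)² = (-4*1)² = (-4)² = 16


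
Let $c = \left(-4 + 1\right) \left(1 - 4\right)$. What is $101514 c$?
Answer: $913626$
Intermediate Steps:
$c = 9$ ($c = \left(-3\right) \left(-3\right) = 9$)
$101514 c = 101514 \cdot 9 = 913626$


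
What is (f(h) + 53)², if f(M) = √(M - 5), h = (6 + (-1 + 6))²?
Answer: 2925 + 212*√29 ≈ 4066.7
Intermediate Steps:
h = 121 (h = (6 + 5)² = 11² = 121)
f(M) = √(-5 + M)
(f(h) + 53)² = (√(-5 + 121) + 53)² = (√116 + 53)² = (2*√29 + 53)² = (53 + 2*√29)²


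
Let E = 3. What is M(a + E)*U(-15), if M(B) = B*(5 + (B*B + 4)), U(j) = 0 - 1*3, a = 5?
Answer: -1752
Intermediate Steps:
U(j) = -3 (U(j) = 0 - 3 = -3)
M(B) = B*(9 + B²) (M(B) = B*(5 + (B² + 4)) = B*(5 + (4 + B²)) = B*(9 + B²))
M(a + E)*U(-15) = ((5 + 3)*(9 + (5 + 3)²))*(-3) = (8*(9 + 8²))*(-3) = (8*(9 + 64))*(-3) = (8*73)*(-3) = 584*(-3) = -1752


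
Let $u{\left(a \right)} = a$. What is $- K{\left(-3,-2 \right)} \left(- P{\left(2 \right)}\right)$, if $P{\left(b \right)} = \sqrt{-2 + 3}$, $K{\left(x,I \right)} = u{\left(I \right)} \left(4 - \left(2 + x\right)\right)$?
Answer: $-10$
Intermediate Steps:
$K{\left(x,I \right)} = I \left(2 - x\right)$ ($K{\left(x,I \right)} = I \left(4 - \left(2 + x\right)\right) = I \left(2 - x\right)$)
$P{\left(b \right)} = 1$ ($P{\left(b \right)} = \sqrt{1} = 1$)
$- K{\left(-3,-2 \right)} \left(- P{\left(2 \right)}\right) = - \left(-2\right) \left(2 - -3\right) \left(\left(-1\right) 1\right) = - \left(-2\right) \left(2 + 3\right) \left(-1\right) = - \left(-2\right) 5 \left(-1\right) = \left(-1\right) \left(-10\right) \left(-1\right) = 10 \left(-1\right) = -10$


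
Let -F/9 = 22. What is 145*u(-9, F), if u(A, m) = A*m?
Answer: 258390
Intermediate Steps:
F = -198 (F = -9*22 = -198)
145*u(-9, F) = 145*(-9*(-198)) = 145*1782 = 258390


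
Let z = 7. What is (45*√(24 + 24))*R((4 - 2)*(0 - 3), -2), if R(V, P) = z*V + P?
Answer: -7920*√3 ≈ -13718.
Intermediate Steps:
R(V, P) = P + 7*V (R(V, P) = 7*V + P = P + 7*V)
(45*√(24 + 24))*R((4 - 2)*(0 - 3), -2) = (45*√(24 + 24))*(-2 + 7*((4 - 2)*(0 - 3))) = (45*√48)*(-2 + 7*(2*(-3))) = (45*(4*√3))*(-2 + 7*(-6)) = (180*√3)*(-2 - 42) = (180*√3)*(-44) = -7920*√3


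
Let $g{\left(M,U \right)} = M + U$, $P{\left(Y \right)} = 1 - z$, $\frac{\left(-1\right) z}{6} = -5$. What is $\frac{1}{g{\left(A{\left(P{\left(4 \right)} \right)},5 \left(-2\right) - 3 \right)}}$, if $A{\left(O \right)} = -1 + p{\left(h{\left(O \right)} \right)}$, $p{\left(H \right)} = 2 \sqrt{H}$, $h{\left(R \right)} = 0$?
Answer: $- \frac{1}{14} \approx -0.071429$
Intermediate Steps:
$z = 30$ ($z = \left(-6\right) \left(-5\right) = 30$)
$P{\left(Y \right)} = -29$ ($P{\left(Y \right)} = 1 - 30 = -29$)
$A{\left(O \right)} = -1$ ($A{\left(O \right)} = -1 + 2 \sqrt{0} = -1 + 2 \cdot 0 = -1 + 0 = -1$)
$\frac{1}{g{\left(A{\left(P{\left(4 \right)} \right)},5 \left(-2\right) - 3 \right)}} = \frac{1}{-1 + \left(5 \left(-2\right) - 3\right)} = \frac{1}{-1 - 13} = \frac{1}{-14} = - \frac{1}{14}$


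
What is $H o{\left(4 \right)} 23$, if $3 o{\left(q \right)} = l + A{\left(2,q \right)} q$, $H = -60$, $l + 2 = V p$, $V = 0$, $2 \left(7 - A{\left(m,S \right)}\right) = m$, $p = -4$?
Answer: $-10120$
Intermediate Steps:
$A{\left(m,S \right)} = 7 - \frac{m}{2}$
$l = -2$ ($l = -2 + 0 \left(-4\right) = -2 + 0 = -2$)
$o{\left(q \right)} = - \frac{2}{3} + 2 q$ ($o{\left(q \right)} = \frac{-2 + \left(7 - 1\right) q}{3} = \frac{-2 + 6 q}{3} = - \frac{2}{3} + 2 q$)
$H o{\left(4 \right)} 23 = - 60 \left(- \frac{2}{3} + 2 \cdot 4\right) 23 = - 60 \left(- \frac{2}{3} + 8\right) 23 = \left(-60\right) \frac{22}{3} \cdot 23 = \left(-440\right) 23 = -10120$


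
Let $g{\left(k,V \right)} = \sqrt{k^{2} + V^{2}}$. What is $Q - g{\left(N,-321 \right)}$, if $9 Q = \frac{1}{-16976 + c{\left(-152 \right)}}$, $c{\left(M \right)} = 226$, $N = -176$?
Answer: $- \frac{1}{150750} - 13 \sqrt{793} \approx -366.08$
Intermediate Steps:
$g{\left(k,V \right)} = \sqrt{V^{2} + k^{2}}$
$Q = - \frac{1}{150750}$ ($Q = \frac{1}{9 \left(-16976 + 226\right)} = \frac{1}{9 \left(-16750\right)} = \frac{1}{9} \left(- \frac{1}{16750}\right) = - \frac{1}{150750} \approx -6.6335 \cdot 10^{-6}$)
$Q - g{\left(N,-321 \right)} = - \frac{1}{150750} - \sqrt{\left(-321\right)^{2} + \left(-176\right)^{2}} = - \frac{1}{150750} - \sqrt{103041 + 30976} = - \frac{1}{150750} - \sqrt{134017} = - \frac{1}{150750} - 13 \sqrt{793}$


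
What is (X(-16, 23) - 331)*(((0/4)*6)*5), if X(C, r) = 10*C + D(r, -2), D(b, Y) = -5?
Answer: 0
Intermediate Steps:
X(C, r) = -5 + 10*C (X(C, r) = 10*C - 5 = -5 + 10*C)
(X(-16, 23) - 331)*(((0/4)*6)*5) = ((-5 + 10*(-16)) - 331)*(((0/4)*6)*5) = ((-5 - 160) - 331)*(((0*(¼))*6)*5) = (-165 - 331)*((0*6)*5) = -0*5 = -496*0 = 0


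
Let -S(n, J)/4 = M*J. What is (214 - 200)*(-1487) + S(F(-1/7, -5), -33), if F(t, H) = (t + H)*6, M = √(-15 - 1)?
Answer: -20818 + 528*I ≈ -20818.0 + 528.0*I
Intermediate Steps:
M = 4*I (M = √(-16) = 4*I ≈ 4.0*I)
F(t, H) = 6*H + 6*t (F(t, H) = (H + t)*6 = 6*H + 6*t)
S(n, J) = -16*I*J (S(n, J) = -4*4*I*J = -16*I*J)
(214 - 200)*(-1487) + S(F(-1/7, -5), -33) = (214 - 200)*(-1487) - 16*I*(-33) = 14*(-1487) + 528*I = -20818 + 528*I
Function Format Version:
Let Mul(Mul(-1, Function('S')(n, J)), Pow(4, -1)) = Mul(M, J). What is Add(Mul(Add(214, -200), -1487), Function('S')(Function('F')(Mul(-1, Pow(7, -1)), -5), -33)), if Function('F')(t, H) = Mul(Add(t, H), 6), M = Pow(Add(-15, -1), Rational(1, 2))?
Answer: Add(-20818, Mul(528, I)) ≈ Add(-20818., Mul(528.00, I))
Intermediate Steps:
M = Mul(4, I) (M = Pow(-16, Rational(1, 2)) = Mul(4, I) ≈ Mul(4.0000, I))
Function('F')(t, H) = Add(Mul(6, H), Mul(6, t)) (Function('F')(t, H) = Mul(Add(H, t), 6) = Add(Mul(6, H), Mul(6, t)))
Function('S')(n, J) = Mul(-16, I, J) (Function('S')(n, J) = Mul(-4, Mul(Mul(4, I), J)) = Mul(-4, Mul(4, I, J)) = Mul(-16, I, J))
Add(Mul(Add(214, -200), -1487), Function('S')(Function('F')(Mul(-1, Pow(7, -1)), -5), -33)) = Add(Mul(Add(214, -200), -1487), Mul(-16, I, -33)) = Add(Mul(14, -1487), Mul(528, I)) = Add(-20818, Mul(528, I))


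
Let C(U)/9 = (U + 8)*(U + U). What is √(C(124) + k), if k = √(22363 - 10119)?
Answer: √(294624 + 2*√3061) ≈ 542.89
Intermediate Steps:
C(U) = 18*U*(8 + U) (C(U) = 9*((U + 8)*(U + U)) = 9*((8 + U)*(2*U)) = 9*(2*U*(8 + U)) = 18*U*(8 + U))
k = 2*√3061 (k = √12244 = 2*√3061 ≈ 110.65)
√(C(124) + k) = √(18*124*(8 + 124) + 2*√3061) = √(18*124*132 + 2*√3061) = √(294624 + 2*√3061)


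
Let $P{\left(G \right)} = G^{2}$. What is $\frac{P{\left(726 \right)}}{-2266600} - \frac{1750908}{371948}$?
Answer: $- \frac{260290808553}{52691083550} \approx -4.9399$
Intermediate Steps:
$\frac{P{\left(726 \right)}}{-2266600} - \frac{1750908}{371948} = \frac{726^{2}}{-2266600} - \frac{1750908}{371948} = 527076 \left(- \frac{1}{2266600}\right) - \frac{437727}{92987} = - \frac{131769}{566650} - \frac{437727}{92987} = - \frac{260290808553}{52691083550}$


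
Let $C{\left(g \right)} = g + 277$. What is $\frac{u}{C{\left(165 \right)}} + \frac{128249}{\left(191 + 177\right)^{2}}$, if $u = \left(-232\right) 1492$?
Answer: $- \frac{23409759499}{29928704} \approx -782.18$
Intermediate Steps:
$u = -346144$
$C{\left(g \right)} = 277 + g$
$\frac{u}{C{\left(165 \right)}} + \frac{128249}{\left(191 + 177\right)^{2}} = - \frac{346144}{277 + 165} + \frac{128249}{\left(191 + 177\right)^{2}} = - \frac{346144}{442} + \frac{128249}{368^{2}} = \left(-346144\right) \frac{1}{442} + \frac{128249}{135424} = - \frac{173072}{221} + 128249 \cdot \frac{1}{135424} = - \frac{173072}{221} + \frac{128249}{135424} = - \frac{23409759499}{29928704}$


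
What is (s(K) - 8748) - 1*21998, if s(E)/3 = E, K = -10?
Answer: -30776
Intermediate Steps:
s(E) = 3*E
(s(K) - 8748) - 1*21998 = (3*(-10) - 8748) - 1*21998 = (-30 - 8748) - 21998 = -8778 - 21998 = -30776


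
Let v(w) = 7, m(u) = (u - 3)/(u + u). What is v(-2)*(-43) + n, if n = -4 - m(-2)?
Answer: -1225/4 ≈ -306.25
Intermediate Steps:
m(u) = (-3 + u)/(2*u) (m(u) = (-3 + u)/((2*u)) = (-3 + u)*(1/(2*u)) = (-3 + u)/(2*u))
n = -21/4 (n = -4 - (-3 - 2)/(2*(-2)) = -4 - (-1)*(-5)/(2*2) = -4 - 1*5/4 = -4 - 5/4 = -21/4 ≈ -5.2500)
v(-2)*(-43) + n = 7*(-43) - 21/4 = -301 - 21/4 = -1225/4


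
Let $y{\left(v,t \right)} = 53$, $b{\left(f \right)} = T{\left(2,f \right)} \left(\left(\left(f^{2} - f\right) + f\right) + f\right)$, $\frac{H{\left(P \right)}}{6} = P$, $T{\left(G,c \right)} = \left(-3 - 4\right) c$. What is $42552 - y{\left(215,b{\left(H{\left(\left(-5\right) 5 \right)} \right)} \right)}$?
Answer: $42499$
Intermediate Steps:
$T{\left(G,c \right)} = - 7 c$
$H{\left(P \right)} = 6 P$
$b{\left(f \right)} = - 7 f \left(f + f^{2}\right)$ ($b{\left(f \right)} = - 7 f \left(\left(\left(f^{2} - f\right) + f\right) + f\right) = - 7 f \left(f^{2} + f\right) = - 7 f \left(f + f^{2}\right)$)
$42552 - y{\left(215,b{\left(H{\left(\left(-5\right) 5 \right)} \right)} \right)} = 42552 - 53 = 42499$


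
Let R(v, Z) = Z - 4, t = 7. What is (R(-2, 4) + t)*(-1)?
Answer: -7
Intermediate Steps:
R(v, Z) = -4 + Z
(R(-2, 4) + t)*(-1) = ((-4 + 4) + 7)*(-1) = (0 + 7)*(-1) = 7*(-1) = -7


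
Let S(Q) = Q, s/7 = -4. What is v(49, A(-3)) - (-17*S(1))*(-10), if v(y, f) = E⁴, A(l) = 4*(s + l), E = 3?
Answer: -89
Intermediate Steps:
s = -28 (s = 7*(-4) = -28)
A(l) = -112 + 4*l (A(l) = 4*(-28 + l) = -112 + 4*l)
v(y, f) = 81 (v(y, f) = 3⁴ = 81)
v(49, A(-3)) - (-17*S(1))*(-10) = 81 - (-17*1)*(-10) = 81 - (-17)*(-10) = 81 - 1*170 = 81 - 170 = -89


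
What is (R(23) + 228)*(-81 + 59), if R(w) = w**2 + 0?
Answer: -16654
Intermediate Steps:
R(w) = w**2
(R(23) + 228)*(-81 + 59) = (23**2 + 228)*(-81 + 59) = (529 + 228)*(-22) = 757*(-22) = -16654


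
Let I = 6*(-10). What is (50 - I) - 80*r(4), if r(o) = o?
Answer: -210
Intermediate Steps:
I = -60
(50 - I) - 80*r(4) = (50 - 1*(-60)) - 80*4 = (50 + 60) - 320 = 110 - 320 = -210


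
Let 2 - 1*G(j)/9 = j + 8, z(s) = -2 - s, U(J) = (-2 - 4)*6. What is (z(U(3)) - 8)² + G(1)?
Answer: 613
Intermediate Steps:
U(J) = -36 (U(J) = -6*6 = -36)
G(j) = -54 - 9*j (G(j) = 18 - 9*(j + 8) = 18 - 9*(8 + j) = 18 + (-72 - 9*j) = -54 - 9*j)
(z(U(3)) - 8)² + G(1) = ((-2 - 1*(-36)) - 8)² + (-54 - 9*1) = ((-2 + 36) - 8)² + (-54 - 9) = (34 - 8)² - 63 = 26² - 63 = 676 - 63 = 613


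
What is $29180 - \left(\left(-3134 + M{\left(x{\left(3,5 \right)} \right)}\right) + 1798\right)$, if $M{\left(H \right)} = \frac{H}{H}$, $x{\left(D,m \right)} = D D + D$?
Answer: $30515$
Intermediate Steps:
$x{\left(D,m \right)} = D + D^{2}$ ($x{\left(D,m \right)} = D^{2} + D = D + D^{2}$)
$M{\left(H \right)} = 1$
$29180 - \left(\left(-3134 + M{\left(x{\left(3,5 \right)} \right)}\right) + 1798\right) = 29180 - \left(\left(-3134 + 1\right) + 1798\right) = 29180 - \left(-3133 + 1798\right) = 29180 - -1335 = 29180 + 1335 = 30515$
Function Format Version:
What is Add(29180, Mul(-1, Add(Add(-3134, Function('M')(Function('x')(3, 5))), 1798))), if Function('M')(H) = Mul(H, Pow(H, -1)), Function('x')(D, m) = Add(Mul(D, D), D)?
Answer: 30515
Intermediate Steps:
Function('x')(D, m) = Add(D, Pow(D, 2)) (Function('x')(D, m) = Add(Pow(D, 2), D) = Add(D, Pow(D, 2)))
Function('M')(H) = 1
Add(29180, Mul(-1, Add(Add(-3134, Function('M')(Function('x')(3, 5))), 1798))) = Add(29180, Mul(-1, Add(Add(-3134, 1), 1798))) = Add(29180, Mul(-1, Add(-3133, 1798))) = Add(29180, Mul(-1, -1335)) = Add(29180, 1335) = 30515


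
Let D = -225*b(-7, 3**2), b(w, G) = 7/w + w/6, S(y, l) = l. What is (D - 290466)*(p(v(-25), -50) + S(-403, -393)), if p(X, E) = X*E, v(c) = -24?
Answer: -468025299/2 ≈ -2.3401e+8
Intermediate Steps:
p(X, E) = E*X
b(w, G) = 7/w + w/6 (b(w, G) = 7/w + w*(1/6) = 7/w + w/6)
D = 975/2 (D = -225*(7/(-7) + (1/6)*(-7)) = -225*(7*(-1/7) - 7/6) = -225*(-1 - 7/6) = -225*(-13/6) = 975/2 ≈ 487.50)
(D - 290466)*(p(v(-25), -50) + S(-403, -393)) = (975/2 - 290466)*(-50*(-24) - 393) = -579957*(1200 - 393)/2 = -579957/2*807 = -468025299/2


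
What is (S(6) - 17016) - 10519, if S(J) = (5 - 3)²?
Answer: -27531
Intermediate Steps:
S(J) = 4 (S(J) = 2² = 4)
(S(6) - 17016) - 10519 = (4 - 17016) - 10519 = -17012 - 10519 = -27531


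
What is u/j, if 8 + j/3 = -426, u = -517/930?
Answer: 517/1210860 ≈ 0.00042697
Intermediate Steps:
u = -517/930 (u = -517*1/930 = -517/930 ≈ -0.55591)
j = -1302 (j = -24 + 3*(-426) = -24 - 1278 = -1302)
u/j = -517/930/(-1302) = -517/930*(-1/1302) = 517/1210860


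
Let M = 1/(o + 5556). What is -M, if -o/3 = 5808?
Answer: 1/11868 ≈ 8.4260e-5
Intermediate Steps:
o = -17424 (o = -3*5808 = -17424)
M = -1/11868 (M = 1/(-17424 + 5556) = 1/(-11868) = -1/11868 ≈ -8.4260e-5)
-M = -1*(-1/11868) = 1/11868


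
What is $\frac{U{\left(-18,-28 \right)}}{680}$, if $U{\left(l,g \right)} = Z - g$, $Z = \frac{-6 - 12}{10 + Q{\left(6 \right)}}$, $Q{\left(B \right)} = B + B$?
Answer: $\frac{299}{7480} \approx 0.039973$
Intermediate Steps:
$Q{\left(B \right)} = 2 B$
$Z = - \frac{9}{11}$ ($Z = \frac{-6 - 12}{10 + 2 \cdot 6} = - \frac{18}{10 + 12} = - \frac{18}{22} = \left(-18\right) \frac{1}{22} = - \frac{9}{11} \approx -0.81818$)
$U{\left(l,g \right)} = - \frac{9}{11} - g$
$\frac{U{\left(-18,-28 \right)}}{680} = \frac{- \frac{9}{11} - -28}{680} = \left(- \frac{9}{11} + 28\right) \frac{1}{680} = \frac{299}{11} \cdot \frac{1}{680} = \frac{299}{7480}$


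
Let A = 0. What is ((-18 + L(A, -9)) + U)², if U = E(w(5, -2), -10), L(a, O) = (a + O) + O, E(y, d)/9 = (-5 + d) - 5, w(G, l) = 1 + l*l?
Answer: 46656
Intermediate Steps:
w(G, l) = 1 + l²
E(y, d) = -90 + 9*d (E(y, d) = 9*((-5 + d) - 5) = 9*(-10 + d) = -90 + 9*d)
L(a, O) = a + 2*O (L(a, O) = (O + a) + O = a + 2*O)
U = -180 (U = -90 + 9*(-10) = -90 - 90 = -180)
((-18 + L(A, -9)) + U)² = ((-18 + (0 + 2*(-9))) - 180)² = ((-18 + (0 - 18)) - 180)² = ((-18 - 18) - 180)² = (-36 - 180)² = (-216)² = 46656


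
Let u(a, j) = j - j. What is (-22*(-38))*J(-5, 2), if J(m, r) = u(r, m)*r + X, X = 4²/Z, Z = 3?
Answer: 13376/3 ≈ 4458.7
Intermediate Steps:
X = 16/3 (X = 4²/3 = 16*(⅓) = 16/3 ≈ 5.3333)
u(a, j) = 0
J(m, r) = 16/3 (J(m, r) = 0*r + 16/3 = 0 + 16/3 = 16/3)
(-22*(-38))*J(-5, 2) = -22*(-38)*(16/3) = 836*(16/3) = 13376/3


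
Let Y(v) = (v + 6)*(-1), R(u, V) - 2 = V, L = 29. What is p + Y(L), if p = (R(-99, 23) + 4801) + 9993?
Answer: 14784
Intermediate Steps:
R(u, V) = 2 + V
Y(v) = -6 - v (Y(v) = (6 + v)*(-1) = -6 - v)
p = 14819 (p = ((2 + 23) + 4801) + 9993 = (25 + 4801) + 9993 = 4826 + 9993 = 14819)
p + Y(L) = 14819 + (-6 - 1*29) = 14819 + (-6 - 29) = 14819 - 35 = 14784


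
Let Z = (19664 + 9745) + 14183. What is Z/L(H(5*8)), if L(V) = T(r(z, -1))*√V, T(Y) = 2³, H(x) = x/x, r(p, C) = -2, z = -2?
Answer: 5449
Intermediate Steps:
H(x) = 1
T(Y) = 8
L(V) = 8*√V
Z = 43592 (Z = 29409 + 14183 = 43592)
Z/L(H(5*8)) = 43592/((8*√1)) = 43592/((8*1)) = 43592/8 = 43592*(⅛) = 5449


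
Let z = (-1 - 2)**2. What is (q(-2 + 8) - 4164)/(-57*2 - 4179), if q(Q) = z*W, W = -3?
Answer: 1397/1431 ≈ 0.97624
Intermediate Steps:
z = 9 (z = (-3)**2 = 9)
q(Q) = -27 (q(Q) = 9*(-3) = -27)
(q(-2 + 8) - 4164)/(-57*2 - 4179) = (-27 - 4164)/(-57*2 - 4179) = -4191/(-114 - 4179) = -4191/(-4293) = -4191*(-1/4293) = 1397/1431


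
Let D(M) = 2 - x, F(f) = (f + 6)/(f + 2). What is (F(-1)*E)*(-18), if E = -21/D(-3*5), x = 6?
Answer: -945/2 ≈ -472.50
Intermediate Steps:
F(f) = (6 + f)/(2 + f)
D(M) = -4 (D(M) = 2 - 1*6 = 2 - 6 = -4)
E = 21/4 (E = -21/(-4) = -21*(-¼) = 21/4 ≈ 5.2500)
(F(-1)*E)*(-18) = (((6 - 1)/(2 - 1))*(21/4))*(-18) = ((5/1)*(21/4))*(-18) = ((1*5)*(21/4))*(-18) = (5*(21/4))*(-18) = (105/4)*(-18) = -945/2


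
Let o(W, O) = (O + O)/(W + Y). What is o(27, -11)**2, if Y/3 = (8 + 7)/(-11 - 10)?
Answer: 5929/7569 ≈ 0.78333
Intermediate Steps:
Y = -15/7 (Y = 3*((8 + 7)/(-11 - 10)) = 3*(15/(-21)) = 3*(15*(-1/21)) = 3*(-5/7) = -15/7 ≈ -2.1429)
o(W, O) = 2*O/(-15/7 + W) (o(W, O) = (O + O)/(W - 15/7) = (2*O)/(-15/7 + W) = 2*O/(-15/7 + W))
o(27, -11)**2 = (14*(-11)/(-15 + 7*27))**2 = (14*(-11)/(-15 + 189))**2 = (14*(-11)/174)**2 = (14*(-11)*(1/174))**2 = (-77/87)**2 = 5929/7569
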